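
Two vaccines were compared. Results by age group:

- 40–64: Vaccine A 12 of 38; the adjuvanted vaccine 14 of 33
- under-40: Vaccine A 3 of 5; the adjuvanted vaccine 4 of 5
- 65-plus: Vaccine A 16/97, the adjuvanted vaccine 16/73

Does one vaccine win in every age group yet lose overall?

40–64: Vaccine A 12/38 = 31.6%, the adjuvanted vaccine 14/33 = 42.4% → the adjuvanted vaccine
Under-40: Vaccine A 3/5 = 60.0%, the adjuvanted vaccine 4/5 = 80.0% → the adjuvanted vaccine
65-plus: Vaccine A 16/97 = 16.5%, the adjuvanted vaccine 16/73 = 21.9% → the adjuvanted vaccine
Overall: Vaccine A 31/140 = 22.1%, the adjuvanted vaccine 34/111 = 30.6% → the adjuvanted vaccine
The adjuvanted vaccine wins overall and in every age group — no reversal.

No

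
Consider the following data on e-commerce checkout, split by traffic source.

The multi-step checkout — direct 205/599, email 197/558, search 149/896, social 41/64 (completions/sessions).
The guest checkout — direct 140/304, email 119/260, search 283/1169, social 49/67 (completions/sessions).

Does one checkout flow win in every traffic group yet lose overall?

No

Direct: the multi-step checkout 205/599 = 34.2%, the guest checkout 140/304 = 46.1% → the guest checkout
Email: the multi-step checkout 197/558 = 35.3%, the guest checkout 119/260 = 45.8% → the guest checkout
Search: the multi-step checkout 149/896 = 16.6%, the guest checkout 283/1169 = 24.2% → the guest checkout
Social: the multi-step checkout 41/64 = 64.1%, the guest checkout 49/67 = 73.1% → the guest checkout
Overall: the multi-step checkout 592/2117 = 28.0%, the guest checkout 591/1800 = 32.8% → the guest checkout
The guest checkout wins overall and in every traffic group — no reversal.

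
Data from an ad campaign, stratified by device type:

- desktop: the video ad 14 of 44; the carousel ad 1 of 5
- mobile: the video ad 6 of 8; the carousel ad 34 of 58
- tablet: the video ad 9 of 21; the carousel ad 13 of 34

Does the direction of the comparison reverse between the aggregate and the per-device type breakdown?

Desktop: the video ad 14/44 = 31.8%, the carousel ad 1/5 = 20.0% → the video ad
Mobile: the video ad 6/8 = 75.0%, the carousel ad 34/58 = 58.6% → the video ad
Tablet: the video ad 9/21 = 42.9%, the carousel ad 13/34 = 38.2% → the video ad
Overall: the video ad 29/73 = 39.7%, the carousel ad 48/97 = 49.5% → the carousel ad
The video ad wins each device group but the carousel ad wins overall — the comparison reverses. The video ad's impressions skew toward desktop, which has a lower base rate.

Yes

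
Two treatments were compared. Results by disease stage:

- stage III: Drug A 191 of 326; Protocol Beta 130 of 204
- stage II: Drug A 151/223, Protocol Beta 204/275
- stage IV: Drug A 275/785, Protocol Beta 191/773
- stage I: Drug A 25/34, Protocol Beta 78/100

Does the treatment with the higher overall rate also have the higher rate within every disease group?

Stage III: Drug A 191/326 = 58.6%, Protocol Beta 130/204 = 63.7% → Protocol Beta
Stage II: Drug A 151/223 = 67.7%, Protocol Beta 204/275 = 74.2% → Protocol Beta
Stage IV: Drug A 275/785 = 35.0%, Protocol Beta 191/773 = 24.7% → Drug A
Stage I: Drug A 25/34 = 73.5%, Protocol Beta 78/100 = 78.0% → Protocol Beta
Overall: Drug A 642/1368 = 46.9%, Protocol Beta 603/1352 = 44.6% → Drug A
Neither sweeps: Drug A wins 1 of 4 groups, Protocol Beta wins 3. Drug A wins overall but not every group — no Simpson reversal.

No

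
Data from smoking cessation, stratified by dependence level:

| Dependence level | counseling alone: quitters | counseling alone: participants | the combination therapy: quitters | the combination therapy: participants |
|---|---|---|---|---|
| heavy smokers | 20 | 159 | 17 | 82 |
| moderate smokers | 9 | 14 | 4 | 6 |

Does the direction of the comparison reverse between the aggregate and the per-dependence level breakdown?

Heavy smokers: counseling alone 20/159 = 12.6%, the combination therapy 17/82 = 20.7% → the combination therapy
Moderate smokers: counseling alone 9/14 = 64.3%, the combination therapy 4/6 = 66.7% → the combination therapy
Overall: counseling alone 29/173 = 16.8%, the combination therapy 21/88 = 23.9% → the combination therapy
The combination therapy wins overall and in every dependence group — no reversal.

No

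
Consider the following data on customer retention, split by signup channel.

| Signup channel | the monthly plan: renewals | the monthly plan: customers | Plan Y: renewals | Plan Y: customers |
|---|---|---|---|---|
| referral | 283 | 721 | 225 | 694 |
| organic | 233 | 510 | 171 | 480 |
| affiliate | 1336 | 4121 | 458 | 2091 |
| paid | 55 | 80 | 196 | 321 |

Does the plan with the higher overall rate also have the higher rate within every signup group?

Referral: the monthly plan 283/721 = 39.3%, Plan Y 225/694 = 32.4% → the monthly plan
Organic: the monthly plan 233/510 = 45.7%, Plan Y 171/480 = 35.6% → the monthly plan
Affiliate: the monthly plan 1336/4121 = 32.4%, Plan Y 458/2091 = 21.9% → the monthly plan
Paid: the monthly plan 55/80 = 68.8%, Plan Y 196/321 = 61.1% → the monthly plan
Overall: the monthly plan 1907/5432 = 35.1%, Plan Y 1050/3586 = 29.3% → the monthly plan
The monthly plan wins overall and in every signup group — no reversal.

Yes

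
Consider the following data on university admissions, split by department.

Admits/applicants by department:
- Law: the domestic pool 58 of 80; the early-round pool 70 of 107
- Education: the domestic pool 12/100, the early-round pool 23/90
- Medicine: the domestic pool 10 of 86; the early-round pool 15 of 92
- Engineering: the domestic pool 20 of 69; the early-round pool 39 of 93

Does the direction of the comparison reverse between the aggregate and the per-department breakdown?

No

Law: the domestic pool 58/80 = 72.5%, the early-round pool 70/107 = 65.4% → the domestic pool
Education: the domestic pool 12/100 = 12.0%, the early-round pool 23/90 = 25.6% → the early-round pool
Medicine: the domestic pool 10/86 = 11.6%, the early-round pool 15/92 = 16.3% → the early-round pool
Engineering: the domestic pool 20/69 = 29.0%, the early-round pool 39/93 = 41.9% → the early-round pool
Overall: the domestic pool 100/335 = 29.9%, the early-round pool 147/382 = 38.5% → the early-round pool
Neither sweeps: the domestic pool wins 1 of 4 groups, the early-round pool wins 3. The early-round pool wins overall but not every group — no Simpson reversal.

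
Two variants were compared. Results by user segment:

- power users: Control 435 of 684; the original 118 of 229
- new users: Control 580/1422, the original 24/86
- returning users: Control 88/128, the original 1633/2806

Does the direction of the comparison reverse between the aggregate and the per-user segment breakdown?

Power users: Control 435/684 = 63.6%, the original 118/229 = 51.5% → Control
New users: Control 580/1422 = 40.8%, the original 24/86 = 27.9% → Control
Returning users: Control 88/128 = 68.8%, the original 1633/2806 = 58.2% → Control
Overall: Control 1103/2234 = 49.4%, the original 1775/3121 = 56.9% → the original
Control wins each user group but the original wins overall — the comparison reverses. Control's views skew toward new users, which has a lower base rate.

Yes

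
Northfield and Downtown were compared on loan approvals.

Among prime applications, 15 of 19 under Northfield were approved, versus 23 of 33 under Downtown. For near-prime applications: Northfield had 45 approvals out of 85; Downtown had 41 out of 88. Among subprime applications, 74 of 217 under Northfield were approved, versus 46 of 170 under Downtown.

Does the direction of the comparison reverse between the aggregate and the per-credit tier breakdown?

No

Prime: Northfield 15/19 = 78.9%, Downtown 23/33 = 69.7% → Northfield
Near-prime: Northfield 45/85 = 52.9%, Downtown 41/88 = 46.6% → Northfield
Subprime: Northfield 74/217 = 34.1%, Downtown 46/170 = 27.1% → Northfield
Overall: Northfield 134/321 = 41.7%, Downtown 110/291 = 37.8% → Northfield
Northfield wins overall and in every credit group — no reversal.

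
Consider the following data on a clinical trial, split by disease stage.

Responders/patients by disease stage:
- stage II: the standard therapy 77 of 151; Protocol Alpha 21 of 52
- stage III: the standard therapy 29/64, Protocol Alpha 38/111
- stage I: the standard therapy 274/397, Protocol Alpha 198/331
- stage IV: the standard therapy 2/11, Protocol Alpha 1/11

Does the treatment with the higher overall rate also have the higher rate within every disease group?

Yes

Stage II: the standard therapy 77/151 = 51.0%, Protocol Alpha 21/52 = 40.4% → the standard therapy
Stage III: the standard therapy 29/64 = 45.3%, Protocol Alpha 38/111 = 34.2% → the standard therapy
Stage I: the standard therapy 274/397 = 69.0%, Protocol Alpha 198/331 = 59.8% → the standard therapy
Stage IV: the standard therapy 2/11 = 18.2%, Protocol Alpha 1/11 = 9.1% → the standard therapy
Overall: the standard therapy 382/623 = 61.3%, Protocol Alpha 258/505 = 51.1% → the standard therapy
The standard therapy wins overall and in every disease group — no reversal.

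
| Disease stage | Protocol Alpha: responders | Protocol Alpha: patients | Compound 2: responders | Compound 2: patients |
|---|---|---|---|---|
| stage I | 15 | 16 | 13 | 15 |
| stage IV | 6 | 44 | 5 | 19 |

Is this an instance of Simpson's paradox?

Stage I: Protocol Alpha 15/16 = 93.8%, Compound 2 13/15 = 86.7% → Protocol Alpha
Stage IV: Protocol Alpha 6/44 = 13.6%, Compound 2 5/19 = 26.3% → Compound 2
Overall: Protocol Alpha 21/60 = 35.0%, Compound 2 18/34 = 52.9% → Compound 2
Neither sweeps: Protocol Alpha wins 1 of 2 groups, Compound 2 wins 1. Compound 2 wins overall but not every group — no Simpson reversal.

No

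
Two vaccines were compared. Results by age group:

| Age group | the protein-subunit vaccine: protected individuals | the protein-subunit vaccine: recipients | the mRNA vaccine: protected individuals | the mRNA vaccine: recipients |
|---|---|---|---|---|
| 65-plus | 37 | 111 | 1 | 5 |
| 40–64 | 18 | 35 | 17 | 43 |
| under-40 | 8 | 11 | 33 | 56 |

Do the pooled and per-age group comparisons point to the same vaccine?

No

65-plus: the protein-subunit vaccine 37/111 = 33.3%, the mRNA vaccine 1/5 = 20.0% → the protein-subunit vaccine
40–64: the protein-subunit vaccine 18/35 = 51.4%, the mRNA vaccine 17/43 = 39.5% → the protein-subunit vaccine
Under-40: the protein-subunit vaccine 8/11 = 72.7%, the mRNA vaccine 33/56 = 58.9% → the protein-subunit vaccine
Overall: the protein-subunit vaccine 63/157 = 40.1%, the mRNA vaccine 51/104 = 49.0% → the mRNA vaccine
The protein-subunit vaccine wins each age group but the mRNA vaccine wins overall — the comparison reverses. The protein-subunit vaccine's recipients skew toward 65-plus, which has a lower base rate.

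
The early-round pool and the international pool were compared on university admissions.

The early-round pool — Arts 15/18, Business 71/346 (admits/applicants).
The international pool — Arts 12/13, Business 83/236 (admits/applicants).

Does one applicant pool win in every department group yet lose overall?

Arts: the early-round pool 15/18 = 83.3%, the international pool 12/13 = 92.3% → the international pool
Business: the early-round pool 71/346 = 20.5%, the international pool 83/236 = 35.2% → the international pool
Overall: the early-round pool 86/364 = 23.6%, the international pool 95/249 = 38.2% → the international pool
The international pool wins overall and in every department group — no reversal.

No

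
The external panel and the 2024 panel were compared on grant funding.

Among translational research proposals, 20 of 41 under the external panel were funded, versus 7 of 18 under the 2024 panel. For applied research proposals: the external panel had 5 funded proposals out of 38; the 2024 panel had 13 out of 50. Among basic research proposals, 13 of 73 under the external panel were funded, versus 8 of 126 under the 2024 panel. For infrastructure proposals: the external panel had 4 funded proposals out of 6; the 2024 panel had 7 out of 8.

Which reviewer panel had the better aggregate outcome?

Translational research: the external panel 20/41 = 48.8%, the 2024 panel 7/18 = 38.9% → the external panel
Applied research: the external panel 5/38 = 13.2%, the 2024 panel 13/50 = 26.0% → the 2024 panel
Basic research: the external panel 13/73 = 17.8%, the 2024 panel 8/126 = 6.3% → the external panel
Infrastructure: the external panel 4/6 = 66.7%, the 2024 panel 7/8 = 87.5% → the 2024 panel
Overall: the external panel 42/158 = 26.6%, the 2024 panel 35/202 = 17.3% → the external panel
(Neither sweeps every proposal group, but the external panel has the higher pooled rate.)

the external panel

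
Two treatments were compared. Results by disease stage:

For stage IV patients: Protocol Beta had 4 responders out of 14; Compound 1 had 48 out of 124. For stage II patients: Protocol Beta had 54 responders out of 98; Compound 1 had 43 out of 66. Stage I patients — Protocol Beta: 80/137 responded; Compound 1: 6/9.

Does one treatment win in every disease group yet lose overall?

Stage IV: Protocol Beta 4/14 = 28.6%, Compound 1 48/124 = 38.7% → Compound 1
Stage II: Protocol Beta 54/98 = 55.1%, Compound 1 43/66 = 65.2% → Compound 1
Stage I: Protocol Beta 80/137 = 58.4%, Compound 1 6/9 = 66.7% → Compound 1
Overall: Protocol Beta 138/249 = 55.4%, Compound 1 97/199 = 48.7% → Protocol Beta
Compound 1 wins each disease group but Protocol Beta wins overall — the comparison reverses. Compound 1's patients skew toward stage IV, which has a lower base rate.

Yes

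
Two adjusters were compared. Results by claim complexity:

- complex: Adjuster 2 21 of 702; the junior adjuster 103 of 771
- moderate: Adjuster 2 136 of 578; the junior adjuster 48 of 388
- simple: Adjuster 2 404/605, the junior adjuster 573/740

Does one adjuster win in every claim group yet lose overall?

No

Complex: Adjuster 2 21/702 = 3.0%, the junior adjuster 103/771 = 13.4% → the junior adjuster
Moderate: Adjuster 2 136/578 = 23.5%, the junior adjuster 48/388 = 12.4% → Adjuster 2
Simple: Adjuster 2 404/605 = 66.8%, the junior adjuster 573/740 = 77.4% → the junior adjuster
Overall: Adjuster 2 561/1885 = 29.8%, the junior adjuster 724/1899 = 38.1% → the junior adjuster
Neither sweeps: Adjuster 2 wins 1 of 3 groups, the junior adjuster wins 2. The junior adjuster wins overall but not every group — no Simpson reversal.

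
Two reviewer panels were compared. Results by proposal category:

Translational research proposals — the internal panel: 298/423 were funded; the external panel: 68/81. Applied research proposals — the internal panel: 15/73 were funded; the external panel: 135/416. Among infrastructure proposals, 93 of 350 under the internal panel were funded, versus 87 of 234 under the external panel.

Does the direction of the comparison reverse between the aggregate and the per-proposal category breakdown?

Translational research: the internal panel 298/423 = 70.4%, the external panel 68/81 = 84.0% → the external panel
Applied research: the internal panel 15/73 = 20.5%, the external panel 135/416 = 32.5% → the external panel
Infrastructure: the internal panel 93/350 = 26.6%, the external panel 87/234 = 37.2% → the external panel
Overall: the internal panel 406/846 = 48.0%, the external panel 290/731 = 39.7% → the internal panel
The external panel wins each proposal group but the internal panel wins overall — the comparison reverses. The external panel's proposals skew toward applied research, which has a lower base rate.

Yes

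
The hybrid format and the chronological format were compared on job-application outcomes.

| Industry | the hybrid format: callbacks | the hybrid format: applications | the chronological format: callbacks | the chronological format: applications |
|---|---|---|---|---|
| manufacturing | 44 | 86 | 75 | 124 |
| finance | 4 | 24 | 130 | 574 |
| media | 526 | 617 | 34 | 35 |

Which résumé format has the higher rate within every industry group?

Manufacturing: the hybrid format 44/86 = 51.2%, the chronological format 75/124 = 60.5% → the chronological format
Finance: the hybrid format 4/24 = 16.7%, the chronological format 130/574 = 22.6% → the chronological format
Media: the hybrid format 526/617 = 85.3%, the chronological format 34/35 = 97.1% → the chronological format
The chronological format has the higher rate in all 3 groups.

the chronological format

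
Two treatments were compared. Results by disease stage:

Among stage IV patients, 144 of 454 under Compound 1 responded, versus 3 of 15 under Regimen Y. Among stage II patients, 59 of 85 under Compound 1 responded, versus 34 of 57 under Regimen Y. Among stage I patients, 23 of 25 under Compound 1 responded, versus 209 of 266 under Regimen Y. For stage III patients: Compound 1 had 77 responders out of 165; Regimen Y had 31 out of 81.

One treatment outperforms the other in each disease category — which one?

Stage IV: Compound 1 144/454 = 31.7%, Regimen Y 3/15 = 20.0% → Compound 1
Stage II: Compound 1 59/85 = 69.4%, Regimen Y 34/57 = 59.6% → Compound 1
Stage I: Compound 1 23/25 = 92.0%, Regimen Y 209/266 = 78.6% → Compound 1
Stage III: Compound 1 77/165 = 46.7%, Regimen Y 31/81 = 38.3% → Compound 1
Compound 1 has the higher rate in all 4 groups.

Compound 1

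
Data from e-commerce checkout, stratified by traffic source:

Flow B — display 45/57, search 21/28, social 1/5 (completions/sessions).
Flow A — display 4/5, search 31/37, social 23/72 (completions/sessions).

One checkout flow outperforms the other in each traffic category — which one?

Display: Flow B 45/57 = 78.9%, Flow A 4/5 = 80.0% → Flow A
Search: Flow B 21/28 = 75.0%, Flow A 31/37 = 83.8% → Flow A
Social: Flow B 1/5 = 20.0%, Flow A 23/72 = 31.9% → Flow A
Flow A has the higher rate in all 3 groups.

Flow A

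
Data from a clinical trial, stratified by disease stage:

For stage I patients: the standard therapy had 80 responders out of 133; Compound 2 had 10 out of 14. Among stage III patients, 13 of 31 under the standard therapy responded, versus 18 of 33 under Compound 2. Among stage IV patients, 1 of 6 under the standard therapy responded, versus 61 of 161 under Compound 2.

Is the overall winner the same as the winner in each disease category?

No

Stage I: the standard therapy 80/133 = 60.2%, Compound 2 10/14 = 71.4% → Compound 2
Stage III: the standard therapy 13/31 = 41.9%, Compound 2 18/33 = 54.5% → Compound 2
Stage IV: the standard therapy 1/6 = 16.7%, Compound 2 61/161 = 37.9% → Compound 2
Overall: the standard therapy 94/170 = 55.3%, Compound 2 89/208 = 42.8% → the standard therapy
Compound 2 wins each disease group but the standard therapy wins overall — the comparison reverses. Compound 2's patients skew toward stage IV, which has a lower base rate.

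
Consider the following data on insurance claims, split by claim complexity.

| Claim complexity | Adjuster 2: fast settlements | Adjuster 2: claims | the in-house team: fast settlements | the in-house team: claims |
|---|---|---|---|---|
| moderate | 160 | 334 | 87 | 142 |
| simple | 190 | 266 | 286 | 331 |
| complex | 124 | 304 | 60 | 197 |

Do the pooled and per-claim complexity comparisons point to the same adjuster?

Moderate: Adjuster 2 160/334 = 47.9%, the in-house team 87/142 = 61.3% → the in-house team
Simple: Adjuster 2 190/266 = 71.4%, the in-house team 286/331 = 86.4% → the in-house team
Complex: Adjuster 2 124/304 = 40.8%, the in-house team 60/197 = 30.5% → Adjuster 2
Overall: Adjuster 2 474/904 = 52.4%, the in-house team 433/670 = 64.6% → the in-house team
Neither sweeps: Adjuster 2 wins 1 of 3 groups, the in-house team wins 2. The in-house team wins overall but not every group — no Simpson reversal.

No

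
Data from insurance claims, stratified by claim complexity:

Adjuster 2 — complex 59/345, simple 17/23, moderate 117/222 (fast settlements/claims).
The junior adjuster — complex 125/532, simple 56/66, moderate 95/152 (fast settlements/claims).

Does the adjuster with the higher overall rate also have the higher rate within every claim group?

Yes

Complex: Adjuster 2 59/345 = 17.1%, the junior adjuster 125/532 = 23.5% → the junior adjuster
Simple: Adjuster 2 17/23 = 73.9%, the junior adjuster 56/66 = 84.8% → the junior adjuster
Moderate: Adjuster 2 117/222 = 52.7%, the junior adjuster 95/152 = 62.5% → the junior adjuster
Overall: Adjuster 2 193/590 = 32.7%, the junior adjuster 276/750 = 36.8% → the junior adjuster
The junior adjuster wins overall and in every claim group — no reversal.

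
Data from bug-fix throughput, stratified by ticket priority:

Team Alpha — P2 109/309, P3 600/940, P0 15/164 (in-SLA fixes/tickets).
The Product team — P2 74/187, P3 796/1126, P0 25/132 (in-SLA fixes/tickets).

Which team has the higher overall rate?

the Product team

P2: Team Alpha 109/309 = 35.3%, the Product team 74/187 = 39.6% → the Product team
P3: Team Alpha 600/940 = 63.8%, the Product team 796/1126 = 70.7% → the Product team
P0: Team Alpha 15/164 = 9.1%, the Product team 25/132 = 18.9% → the Product team
Overall: Team Alpha 724/1413 = 51.2%, the Product team 895/1445 = 61.9% → the Product team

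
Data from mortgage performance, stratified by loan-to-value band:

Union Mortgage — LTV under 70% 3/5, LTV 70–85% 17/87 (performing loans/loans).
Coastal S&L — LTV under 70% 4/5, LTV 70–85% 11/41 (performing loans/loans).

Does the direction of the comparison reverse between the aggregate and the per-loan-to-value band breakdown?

LTV under 70%: Union Mortgage 3/5 = 60.0%, Coastal S&L 4/5 = 80.0% → Coastal S&L
LTV 70–85%: Union Mortgage 17/87 = 19.5%, Coastal S&L 11/41 = 26.8% → Coastal S&L
Overall: Union Mortgage 20/92 = 21.7%, Coastal S&L 15/46 = 32.6% → Coastal S&L
Coastal S&L wins overall and in every loan-to-value group — no reversal.

No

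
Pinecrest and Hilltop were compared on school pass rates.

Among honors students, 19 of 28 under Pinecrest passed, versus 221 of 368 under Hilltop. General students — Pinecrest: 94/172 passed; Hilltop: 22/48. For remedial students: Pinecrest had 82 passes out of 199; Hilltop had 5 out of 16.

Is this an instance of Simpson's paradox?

Honors: Pinecrest 19/28 = 67.9%, Hilltop 221/368 = 60.1% → Pinecrest
General: Pinecrest 94/172 = 54.7%, Hilltop 22/48 = 45.8% → Pinecrest
Remedial: Pinecrest 82/199 = 41.2%, Hilltop 5/16 = 31.2% → Pinecrest
Overall: Pinecrest 195/399 = 48.9%, Hilltop 248/432 = 57.4% → Hilltop
Pinecrest wins each student group but Hilltop wins overall — the comparison reverses. Pinecrest's students skew toward remedial, which has a lower base rate.

Yes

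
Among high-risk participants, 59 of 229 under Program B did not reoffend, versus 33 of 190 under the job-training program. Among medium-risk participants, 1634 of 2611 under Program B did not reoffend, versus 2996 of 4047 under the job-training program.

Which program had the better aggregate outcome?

High-risk: Program B 59/229 = 25.8%, the job-training program 33/190 = 17.4% → Program B
Medium-risk: Program B 1634/2611 = 62.6%, the job-training program 2996/4047 = 74.0% → the job-training program
Overall: Program B 1693/2840 = 59.6%, the job-training program 3029/4237 = 71.5% → the job-training program
(Neither sweeps every risk group, but the job-training program has the higher pooled rate.)

the job-training program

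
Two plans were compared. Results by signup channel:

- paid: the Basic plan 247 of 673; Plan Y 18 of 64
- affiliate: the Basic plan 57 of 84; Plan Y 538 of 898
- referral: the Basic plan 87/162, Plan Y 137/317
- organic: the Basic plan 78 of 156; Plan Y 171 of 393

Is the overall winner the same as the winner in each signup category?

Paid: the Basic plan 247/673 = 36.7%, Plan Y 18/64 = 28.1% → the Basic plan
Affiliate: the Basic plan 57/84 = 67.9%, Plan Y 538/898 = 59.9% → the Basic plan
Referral: the Basic plan 87/162 = 53.7%, Plan Y 137/317 = 43.2% → the Basic plan
Organic: the Basic plan 78/156 = 50.0%, Plan Y 171/393 = 43.5% → the Basic plan
Overall: the Basic plan 469/1075 = 43.6%, Plan Y 864/1672 = 51.7% → Plan Y
The Basic plan wins each signup group but Plan Y wins overall — the comparison reverses. The Basic plan's customers skew toward paid, which has a lower base rate.

No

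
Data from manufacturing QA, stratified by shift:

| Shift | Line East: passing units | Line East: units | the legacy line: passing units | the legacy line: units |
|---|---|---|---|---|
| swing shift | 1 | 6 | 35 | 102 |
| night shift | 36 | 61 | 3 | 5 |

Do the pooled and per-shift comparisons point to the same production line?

Swing shift: Line East 1/6 = 16.7%, the legacy line 35/102 = 34.3% → the legacy line
Night shift: Line East 36/61 = 59.0%, the legacy line 3/5 = 60.0% → the legacy line
Overall: Line East 37/67 = 55.2%, the legacy line 38/107 = 35.5% → Line East
The legacy line wins each shift group but Line East wins overall — the comparison reverses. The legacy line's units skew toward swing shift, which has a lower base rate.

No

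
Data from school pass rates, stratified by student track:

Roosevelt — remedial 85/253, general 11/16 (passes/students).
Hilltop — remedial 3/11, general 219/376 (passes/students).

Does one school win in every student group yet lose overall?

Yes

Remedial: Roosevelt 85/253 = 33.6%, Hilltop 3/11 = 27.3% → Roosevelt
General: Roosevelt 11/16 = 68.8%, Hilltop 219/376 = 58.2% → Roosevelt
Overall: Roosevelt 96/269 = 35.7%, Hilltop 222/387 = 57.4% → Hilltop
Roosevelt wins each student group but Hilltop wins overall — the comparison reverses. Roosevelt's students skew toward remedial, which has a lower base rate.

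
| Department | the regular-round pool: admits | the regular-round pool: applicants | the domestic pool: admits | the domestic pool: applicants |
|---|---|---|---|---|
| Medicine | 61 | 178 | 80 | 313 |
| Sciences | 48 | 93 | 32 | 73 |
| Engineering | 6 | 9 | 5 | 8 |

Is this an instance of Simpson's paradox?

Medicine: the regular-round pool 61/178 = 34.3%, the domestic pool 80/313 = 25.6% → the regular-round pool
Sciences: the regular-round pool 48/93 = 51.6%, the domestic pool 32/73 = 43.8% → the regular-round pool
Engineering: the regular-round pool 6/9 = 66.7%, the domestic pool 5/8 = 62.5% → the regular-round pool
Overall: the regular-round pool 115/280 = 41.1%, the domestic pool 117/394 = 29.7% → the regular-round pool
The regular-round pool wins overall and in every department group — no reversal.

No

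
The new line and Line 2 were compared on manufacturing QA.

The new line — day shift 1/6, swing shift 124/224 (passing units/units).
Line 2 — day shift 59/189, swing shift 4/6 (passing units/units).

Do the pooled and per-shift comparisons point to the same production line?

No

Day shift: the new line 1/6 = 16.7%, Line 2 59/189 = 31.2% → Line 2
Swing shift: the new line 124/224 = 55.4%, Line 2 4/6 = 66.7% → Line 2
Overall: the new line 125/230 = 54.3%, Line 2 63/195 = 32.3% → the new line
Line 2 wins each shift group but the new line wins overall — the comparison reverses. Line 2's units skew toward day shift, which has a lower base rate.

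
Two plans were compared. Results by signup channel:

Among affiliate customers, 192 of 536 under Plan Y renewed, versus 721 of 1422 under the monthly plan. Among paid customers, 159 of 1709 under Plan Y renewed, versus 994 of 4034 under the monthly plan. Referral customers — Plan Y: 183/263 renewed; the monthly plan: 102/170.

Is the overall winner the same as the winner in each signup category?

No

Affiliate: Plan Y 192/536 = 35.8%, the monthly plan 721/1422 = 50.7% → the monthly plan
Paid: Plan Y 159/1709 = 9.3%, the monthly plan 994/4034 = 24.6% → the monthly plan
Referral: Plan Y 183/263 = 69.6%, the monthly plan 102/170 = 60.0% → Plan Y
Overall: Plan Y 534/2508 = 21.3%, the monthly plan 1817/5626 = 32.3% → the monthly plan
Neither sweeps: Plan Y wins 1 of 3 groups, the monthly plan wins 2. The monthly plan wins overall but not every group — no Simpson reversal.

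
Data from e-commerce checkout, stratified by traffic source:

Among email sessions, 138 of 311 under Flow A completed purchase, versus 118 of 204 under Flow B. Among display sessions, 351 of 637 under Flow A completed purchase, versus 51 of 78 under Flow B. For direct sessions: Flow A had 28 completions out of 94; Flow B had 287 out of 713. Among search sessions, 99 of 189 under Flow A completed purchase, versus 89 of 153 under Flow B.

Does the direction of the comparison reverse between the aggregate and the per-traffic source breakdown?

Yes

Email: Flow A 138/311 = 44.4%, Flow B 118/204 = 57.8% → Flow B
Display: Flow A 351/637 = 55.1%, Flow B 51/78 = 65.4% → Flow B
Direct: Flow A 28/94 = 29.8%, Flow B 287/713 = 40.3% → Flow B
Search: Flow A 99/189 = 52.4%, Flow B 89/153 = 58.2% → Flow B
Overall: Flow A 616/1231 = 50.0%, Flow B 545/1148 = 47.5% → Flow A
Flow B wins each traffic group but Flow A wins overall — the comparison reverses. Flow B's sessions skew toward direct, which has a lower base rate.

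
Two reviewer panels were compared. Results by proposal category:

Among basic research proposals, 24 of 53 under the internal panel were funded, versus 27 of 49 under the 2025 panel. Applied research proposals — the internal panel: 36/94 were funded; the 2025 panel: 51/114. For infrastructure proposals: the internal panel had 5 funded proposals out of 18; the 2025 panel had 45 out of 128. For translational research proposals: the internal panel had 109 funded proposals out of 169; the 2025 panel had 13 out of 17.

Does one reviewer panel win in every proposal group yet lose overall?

Basic research: the internal panel 24/53 = 45.3%, the 2025 panel 27/49 = 55.1% → the 2025 panel
Applied research: the internal panel 36/94 = 38.3%, the 2025 panel 51/114 = 44.7% → the 2025 panel
Infrastructure: the internal panel 5/18 = 27.8%, the 2025 panel 45/128 = 35.2% → the 2025 panel
Translational research: the internal panel 109/169 = 64.5%, the 2025 panel 13/17 = 76.5% → the 2025 panel
Overall: the internal panel 174/334 = 52.1%, the 2025 panel 136/308 = 44.2% → the internal panel
The 2025 panel wins each proposal group but the internal panel wins overall — the comparison reverses. The 2025 panel's proposals skew toward infrastructure, which has a lower base rate.

Yes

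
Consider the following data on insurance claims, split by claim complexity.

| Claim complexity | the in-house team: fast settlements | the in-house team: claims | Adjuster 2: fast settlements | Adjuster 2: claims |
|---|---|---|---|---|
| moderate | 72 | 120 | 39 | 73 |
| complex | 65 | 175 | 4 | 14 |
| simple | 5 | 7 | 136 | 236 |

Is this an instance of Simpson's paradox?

Moderate: the in-house team 72/120 = 60.0%, Adjuster 2 39/73 = 53.4% → the in-house team
Complex: the in-house team 65/175 = 37.1%, Adjuster 2 4/14 = 28.6% → the in-house team
Simple: the in-house team 5/7 = 71.4%, Adjuster 2 136/236 = 57.6% → the in-house team
Overall: the in-house team 142/302 = 47.0%, Adjuster 2 179/323 = 55.4% → Adjuster 2
The in-house team wins each claim group but Adjuster 2 wins overall — the comparison reverses. The in-house team's claims skew toward complex, which has a lower base rate.

Yes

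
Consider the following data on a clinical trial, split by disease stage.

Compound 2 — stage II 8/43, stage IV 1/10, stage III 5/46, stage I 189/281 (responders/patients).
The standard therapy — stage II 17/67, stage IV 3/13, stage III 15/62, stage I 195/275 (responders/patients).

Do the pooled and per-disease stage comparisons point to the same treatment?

Yes

Stage II: Compound 2 8/43 = 18.6%, the standard therapy 17/67 = 25.4% → the standard therapy
Stage IV: Compound 2 1/10 = 10.0%, the standard therapy 3/13 = 23.1% → the standard therapy
Stage III: Compound 2 5/46 = 10.9%, the standard therapy 15/62 = 24.2% → the standard therapy
Stage I: Compound 2 189/281 = 67.3%, the standard therapy 195/275 = 70.9% → the standard therapy
Overall: Compound 2 203/380 = 53.4%, the standard therapy 230/417 = 55.2% → the standard therapy
The standard therapy wins overall and in every disease group — no reversal.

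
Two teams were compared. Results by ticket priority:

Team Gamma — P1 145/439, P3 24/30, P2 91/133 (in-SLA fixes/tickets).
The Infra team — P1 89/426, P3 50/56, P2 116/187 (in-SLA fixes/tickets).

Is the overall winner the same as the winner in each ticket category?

No

P1: Team Gamma 145/439 = 33.0%, the Infra team 89/426 = 20.9% → Team Gamma
P3: Team Gamma 24/30 = 80.0%, the Infra team 50/56 = 89.3% → the Infra team
P2: Team Gamma 91/133 = 68.4%, the Infra team 116/187 = 62.0% → Team Gamma
Overall: Team Gamma 260/602 = 43.2%, the Infra team 255/669 = 38.1% → Team Gamma
Neither sweeps: Team Gamma wins 2 of 3 groups, the Infra team wins 1. Team Gamma wins overall but not every group — no Simpson reversal.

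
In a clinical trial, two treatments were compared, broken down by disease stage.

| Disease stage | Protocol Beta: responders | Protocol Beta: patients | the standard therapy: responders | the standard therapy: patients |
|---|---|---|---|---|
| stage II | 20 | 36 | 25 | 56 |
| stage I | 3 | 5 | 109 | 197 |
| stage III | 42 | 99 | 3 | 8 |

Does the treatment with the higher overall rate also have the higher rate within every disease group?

Stage II: Protocol Beta 20/36 = 55.6%, the standard therapy 25/56 = 44.6% → Protocol Beta
Stage I: Protocol Beta 3/5 = 60.0%, the standard therapy 109/197 = 55.3% → Protocol Beta
Stage III: Protocol Beta 42/99 = 42.4%, the standard therapy 3/8 = 37.5% → Protocol Beta
Overall: Protocol Beta 65/140 = 46.4%, the standard therapy 137/261 = 52.5% → the standard therapy
Protocol Beta wins each disease group but the standard therapy wins overall — the comparison reverses. Protocol Beta's patients skew toward stage III, which has a lower base rate.

No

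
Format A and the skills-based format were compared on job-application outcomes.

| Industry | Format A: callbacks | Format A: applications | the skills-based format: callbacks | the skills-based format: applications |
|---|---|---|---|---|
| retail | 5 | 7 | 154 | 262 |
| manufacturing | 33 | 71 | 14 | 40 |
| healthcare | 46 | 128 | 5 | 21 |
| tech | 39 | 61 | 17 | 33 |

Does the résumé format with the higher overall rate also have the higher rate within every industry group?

Retail: Format A 5/7 = 71.4%, the skills-based format 154/262 = 58.8% → Format A
Manufacturing: Format A 33/71 = 46.5%, the skills-based format 14/40 = 35.0% → Format A
Healthcare: Format A 46/128 = 35.9%, the skills-based format 5/21 = 23.8% → Format A
Tech: Format A 39/61 = 63.9%, the skills-based format 17/33 = 51.5% → Format A
Overall: Format A 123/267 = 46.1%, the skills-based format 190/356 = 53.4% → the skills-based format
Format A wins each industry group but the skills-based format wins overall — the comparison reverses. Format A's applications skew toward healthcare, which has a lower base rate.

No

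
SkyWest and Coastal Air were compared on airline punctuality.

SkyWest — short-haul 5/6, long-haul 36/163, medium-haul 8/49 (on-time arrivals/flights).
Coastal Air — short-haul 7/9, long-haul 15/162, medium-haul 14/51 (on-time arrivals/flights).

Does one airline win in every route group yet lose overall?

No

Short-haul: SkyWest 5/6 = 83.3%, Coastal Air 7/9 = 77.8% → SkyWest
Long-haul: SkyWest 36/163 = 22.1%, Coastal Air 15/162 = 9.3% → SkyWest
Medium-haul: SkyWest 8/49 = 16.3%, Coastal Air 14/51 = 27.5% → Coastal Air
Overall: SkyWest 49/218 = 22.5%, Coastal Air 36/222 = 16.2% → SkyWest
Neither sweeps: SkyWest wins 2 of 3 groups, Coastal Air wins 1. SkyWest wins overall but not every group — no Simpson reversal.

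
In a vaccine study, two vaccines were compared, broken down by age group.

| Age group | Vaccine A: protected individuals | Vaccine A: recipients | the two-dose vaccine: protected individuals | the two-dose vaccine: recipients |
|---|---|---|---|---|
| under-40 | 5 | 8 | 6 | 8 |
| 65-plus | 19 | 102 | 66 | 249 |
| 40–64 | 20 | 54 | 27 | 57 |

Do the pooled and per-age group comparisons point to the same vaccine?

Yes

Under-40: Vaccine A 5/8 = 62.5%, the two-dose vaccine 6/8 = 75.0% → the two-dose vaccine
65-plus: Vaccine A 19/102 = 18.6%, the two-dose vaccine 66/249 = 26.5% → the two-dose vaccine
40–64: Vaccine A 20/54 = 37.0%, the two-dose vaccine 27/57 = 47.4% → the two-dose vaccine
Overall: Vaccine A 44/164 = 26.8%, the two-dose vaccine 99/314 = 31.5% → the two-dose vaccine
The two-dose vaccine wins overall and in every age group — no reversal.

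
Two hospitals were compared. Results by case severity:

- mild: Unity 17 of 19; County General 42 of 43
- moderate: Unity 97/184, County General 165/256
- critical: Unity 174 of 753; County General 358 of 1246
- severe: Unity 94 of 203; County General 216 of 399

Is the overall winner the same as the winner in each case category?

Yes

Mild: Unity 17/19 = 89.5%, County General 42/43 = 97.7% → County General
Moderate: Unity 97/184 = 52.7%, County General 165/256 = 64.5% → County General
Critical: Unity 174/753 = 23.1%, County General 358/1246 = 28.7% → County General
Severe: Unity 94/203 = 46.3%, County General 216/399 = 54.1% → County General
Overall: Unity 382/1159 = 33.0%, County General 781/1944 = 40.2% → County General
County General wins overall and in every case group — no reversal.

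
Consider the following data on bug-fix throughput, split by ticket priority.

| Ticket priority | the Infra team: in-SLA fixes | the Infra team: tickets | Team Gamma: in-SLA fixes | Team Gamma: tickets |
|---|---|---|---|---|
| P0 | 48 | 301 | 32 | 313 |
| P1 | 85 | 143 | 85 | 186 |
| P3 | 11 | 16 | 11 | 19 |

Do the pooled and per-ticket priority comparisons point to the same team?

P0: the Infra team 48/301 = 15.9%, Team Gamma 32/313 = 10.2% → the Infra team
P1: the Infra team 85/143 = 59.4%, Team Gamma 85/186 = 45.7% → the Infra team
P3: the Infra team 11/16 = 68.8%, Team Gamma 11/19 = 57.9% → the Infra team
Overall: the Infra team 144/460 = 31.3%, Team Gamma 128/518 = 24.7% → the Infra team
The Infra team wins overall and in every ticket group — no reversal.

Yes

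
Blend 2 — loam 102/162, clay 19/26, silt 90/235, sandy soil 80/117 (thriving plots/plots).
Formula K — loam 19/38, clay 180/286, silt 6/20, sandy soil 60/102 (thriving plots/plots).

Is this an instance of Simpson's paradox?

Loam: Blend 2 102/162 = 63.0%, Formula K 19/38 = 50.0% → Blend 2
Clay: Blend 2 19/26 = 73.1%, Formula K 180/286 = 62.9% → Blend 2
Silt: Blend 2 90/235 = 38.3%, Formula K 6/20 = 30.0% → Blend 2
Sandy soil: Blend 2 80/117 = 68.4%, Formula K 60/102 = 58.8% → Blend 2
Overall: Blend 2 291/540 = 53.9%, Formula K 265/446 = 59.4% → Formula K
Blend 2 wins each soil group but Formula K wins overall — the comparison reverses. Blend 2's plots skew toward silt, which has a lower base rate.

Yes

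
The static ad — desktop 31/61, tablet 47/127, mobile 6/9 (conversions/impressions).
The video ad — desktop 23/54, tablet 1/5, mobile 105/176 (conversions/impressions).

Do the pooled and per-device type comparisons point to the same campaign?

No

Desktop: the static ad 31/61 = 50.8%, the video ad 23/54 = 42.6% → the static ad
Tablet: the static ad 47/127 = 37.0%, the video ad 1/5 = 20.0% → the static ad
Mobile: the static ad 6/9 = 66.7%, the video ad 105/176 = 59.7% → the static ad
Overall: the static ad 84/197 = 42.6%, the video ad 129/235 = 54.9% → the video ad
The static ad wins each device group but the video ad wins overall — the comparison reverses. The static ad's impressions skew toward tablet, which has a lower base rate.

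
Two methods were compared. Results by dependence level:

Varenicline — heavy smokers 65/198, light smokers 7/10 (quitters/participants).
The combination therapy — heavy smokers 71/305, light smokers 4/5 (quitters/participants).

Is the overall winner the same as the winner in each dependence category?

No

Heavy smokers: varenicline 65/198 = 32.8%, the combination therapy 71/305 = 23.3% → varenicline
Light smokers: varenicline 7/10 = 70.0%, the combination therapy 4/5 = 80.0% → the combination therapy
Overall: varenicline 72/208 = 34.6%, the combination therapy 75/310 = 24.2% → varenicline
Neither sweeps: varenicline wins 1 of 2 groups, the combination therapy wins 1. Varenicline wins overall but not every group — no Simpson reversal.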